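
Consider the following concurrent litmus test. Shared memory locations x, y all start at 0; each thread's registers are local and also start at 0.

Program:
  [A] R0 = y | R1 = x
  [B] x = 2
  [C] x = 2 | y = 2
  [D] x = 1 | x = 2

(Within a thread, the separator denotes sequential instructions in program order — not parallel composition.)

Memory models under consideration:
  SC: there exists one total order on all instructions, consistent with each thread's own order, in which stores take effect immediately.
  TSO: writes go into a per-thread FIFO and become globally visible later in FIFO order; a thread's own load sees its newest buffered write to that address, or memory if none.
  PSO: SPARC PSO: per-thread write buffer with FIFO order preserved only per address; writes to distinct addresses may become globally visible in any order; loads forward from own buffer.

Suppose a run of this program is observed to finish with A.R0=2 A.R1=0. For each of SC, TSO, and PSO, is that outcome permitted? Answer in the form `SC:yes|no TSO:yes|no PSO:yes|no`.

outcome vector order: (A.R0,A.R1)
SC: 5 outcomes — {00 01 02 21 22}
TSO: 5 outcomes — {00 01 02 21 22}
PSO: 6 outcomes — {00 01 02 20 21 22}
target 20 ∈ {PSO}

SC:no TSO:no PSO:yes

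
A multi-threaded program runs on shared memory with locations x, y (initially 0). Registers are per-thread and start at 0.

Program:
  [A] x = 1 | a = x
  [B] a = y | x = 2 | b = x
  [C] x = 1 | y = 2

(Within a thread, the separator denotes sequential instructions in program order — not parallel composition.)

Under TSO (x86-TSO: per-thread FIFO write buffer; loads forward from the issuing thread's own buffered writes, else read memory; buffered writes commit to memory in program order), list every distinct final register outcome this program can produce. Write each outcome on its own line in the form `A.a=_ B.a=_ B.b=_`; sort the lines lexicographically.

outcome vector order: (A.a,B.a,B.b)
|TSO outcomes| = 7

A.a=1 B.a=0 B.b=1
A.a=1 B.a=0 B.b=2
A.a=1 B.a=2 B.b=1
A.a=1 B.a=2 B.b=2
A.a=2 B.a=0 B.b=1
A.a=2 B.a=0 B.b=2
A.a=2 B.a=2 B.b=2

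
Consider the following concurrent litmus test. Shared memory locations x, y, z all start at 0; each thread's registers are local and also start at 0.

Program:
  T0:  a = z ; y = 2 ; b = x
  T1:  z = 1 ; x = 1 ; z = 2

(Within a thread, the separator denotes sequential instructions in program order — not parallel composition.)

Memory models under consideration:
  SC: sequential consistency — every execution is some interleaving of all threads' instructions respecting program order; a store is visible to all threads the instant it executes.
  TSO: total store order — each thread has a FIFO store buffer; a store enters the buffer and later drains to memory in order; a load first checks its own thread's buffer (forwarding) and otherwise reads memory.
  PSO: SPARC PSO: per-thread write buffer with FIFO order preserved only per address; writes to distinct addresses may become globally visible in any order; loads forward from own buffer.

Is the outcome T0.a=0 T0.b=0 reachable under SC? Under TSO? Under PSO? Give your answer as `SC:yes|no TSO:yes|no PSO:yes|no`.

outcome vector order: (T0.a,T0.b)
SC: 5 outcomes — {(0,0), (0,1), (1,0), (1,1), (2,1)}
TSO: 5 outcomes — {(0,0), (0,1), (1,0), (1,1), (2,1)}
PSO: 6 outcomes — {(0,0), (0,1), (1,0), (1,1), (2,0), (2,1)}
target (0,0) ∈ {SC,TSO,PSO}

SC:yes TSO:yes PSO:yes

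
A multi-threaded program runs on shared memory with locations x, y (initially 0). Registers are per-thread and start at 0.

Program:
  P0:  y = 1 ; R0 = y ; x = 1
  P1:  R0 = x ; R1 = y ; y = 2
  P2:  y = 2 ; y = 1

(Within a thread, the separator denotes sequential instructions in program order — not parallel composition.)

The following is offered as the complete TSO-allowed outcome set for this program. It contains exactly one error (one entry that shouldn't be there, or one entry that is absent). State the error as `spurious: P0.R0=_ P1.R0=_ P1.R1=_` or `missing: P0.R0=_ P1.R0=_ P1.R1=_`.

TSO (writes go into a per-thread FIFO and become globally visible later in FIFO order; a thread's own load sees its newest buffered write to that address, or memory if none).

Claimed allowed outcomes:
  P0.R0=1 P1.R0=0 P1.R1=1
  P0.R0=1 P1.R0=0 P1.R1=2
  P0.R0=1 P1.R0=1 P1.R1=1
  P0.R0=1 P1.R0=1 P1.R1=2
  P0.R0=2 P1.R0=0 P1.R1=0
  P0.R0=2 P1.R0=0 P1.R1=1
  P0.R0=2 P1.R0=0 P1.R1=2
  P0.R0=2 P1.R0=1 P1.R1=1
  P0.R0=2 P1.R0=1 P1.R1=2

missing: P0.R0=1 P1.R0=0 P1.R1=0

outcome vector order: (P0.R0,P1.R0,P1.R1)
[TSO] allowed = {1/0/0; 1/0/1; 1/0/2; 1/1/1; 1/1/2; 2/0/0; 2/0/1; 2/0/2; 2/1/1; 2/1/2}
TSO∖claimed = {1/0/0}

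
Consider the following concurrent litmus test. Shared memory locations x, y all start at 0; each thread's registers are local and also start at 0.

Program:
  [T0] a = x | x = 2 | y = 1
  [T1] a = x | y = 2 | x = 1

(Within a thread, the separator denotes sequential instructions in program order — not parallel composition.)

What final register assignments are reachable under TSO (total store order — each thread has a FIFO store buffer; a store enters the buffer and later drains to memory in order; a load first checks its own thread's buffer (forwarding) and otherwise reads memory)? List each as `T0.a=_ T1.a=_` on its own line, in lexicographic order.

T0.a=0 T1.a=0
T0.a=0 T1.a=2
T0.a=1 T1.a=0

outcome vector order: (T0.a,T1.a)
|TSO outcomes| = 3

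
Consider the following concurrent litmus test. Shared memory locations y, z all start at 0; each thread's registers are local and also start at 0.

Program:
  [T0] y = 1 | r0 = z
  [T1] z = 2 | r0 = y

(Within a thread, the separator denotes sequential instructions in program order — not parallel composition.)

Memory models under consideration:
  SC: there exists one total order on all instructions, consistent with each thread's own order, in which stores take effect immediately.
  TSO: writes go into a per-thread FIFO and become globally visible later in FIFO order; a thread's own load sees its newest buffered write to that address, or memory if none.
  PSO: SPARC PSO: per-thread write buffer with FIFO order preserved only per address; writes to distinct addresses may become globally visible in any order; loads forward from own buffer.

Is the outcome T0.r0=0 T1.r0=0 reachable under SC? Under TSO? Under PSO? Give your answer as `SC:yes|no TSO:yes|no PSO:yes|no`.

outcome vector order: (T0.r0,T1.r0)
SC (3): (0,1), (2,0), (2,1)
TSO (4): (0,0), (0,1), (2,0), (2,1)
PSO (4): (0,0), (0,1), (2,0), (2,1)
target (0,0) ∈ {TSO,PSO}

SC:no TSO:yes PSO:yes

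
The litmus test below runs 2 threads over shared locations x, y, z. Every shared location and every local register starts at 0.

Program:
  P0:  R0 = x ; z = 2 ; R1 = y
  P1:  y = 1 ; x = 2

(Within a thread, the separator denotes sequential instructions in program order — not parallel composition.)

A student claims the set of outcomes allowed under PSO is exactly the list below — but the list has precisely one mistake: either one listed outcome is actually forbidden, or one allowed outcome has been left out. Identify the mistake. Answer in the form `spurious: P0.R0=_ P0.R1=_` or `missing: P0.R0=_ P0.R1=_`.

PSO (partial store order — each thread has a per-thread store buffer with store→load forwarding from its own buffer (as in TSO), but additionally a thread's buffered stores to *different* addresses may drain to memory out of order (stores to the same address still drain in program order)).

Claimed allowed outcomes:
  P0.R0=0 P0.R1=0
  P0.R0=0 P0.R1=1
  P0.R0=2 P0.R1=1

missing: P0.R0=2 P0.R1=0

outcome vector order: (P0.R0,P0.R1)
PSO (4): <0 0> <0 1> <2 0> <2 1>
PSO∖claimed = {<2 0>}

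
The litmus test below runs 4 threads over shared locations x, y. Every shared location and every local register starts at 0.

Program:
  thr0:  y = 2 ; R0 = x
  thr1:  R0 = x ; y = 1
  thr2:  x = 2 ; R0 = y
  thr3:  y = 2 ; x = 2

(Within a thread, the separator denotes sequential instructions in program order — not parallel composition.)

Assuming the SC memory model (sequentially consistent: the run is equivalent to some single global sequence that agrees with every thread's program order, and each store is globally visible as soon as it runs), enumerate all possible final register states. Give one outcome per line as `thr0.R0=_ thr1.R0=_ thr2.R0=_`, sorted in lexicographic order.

outcome vector order: (thr0.R0,thr1.R0,thr2.R0)
|SC outcomes| = 10

thr0.R0=0 thr1.R0=0 thr2.R0=1
thr0.R0=0 thr1.R0=0 thr2.R0=2
thr0.R0=0 thr1.R0=2 thr2.R0=1
thr0.R0=0 thr1.R0=2 thr2.R0=2
thr0.R0=2 thr1.R0=0 thr2.R0=0
thr0.R0=2 thr1.R0=0 thr2.R0=1
thr0.R0=2 thr1.R0=0 thr2.R0=2
thr0.R0=2 thr1.R0=2 thr2.R0=0
thr0.R0=2 thr1.R0=2 thr2.R0=1
thr0.R0=2 thr1.R0=2 thr2.R0=2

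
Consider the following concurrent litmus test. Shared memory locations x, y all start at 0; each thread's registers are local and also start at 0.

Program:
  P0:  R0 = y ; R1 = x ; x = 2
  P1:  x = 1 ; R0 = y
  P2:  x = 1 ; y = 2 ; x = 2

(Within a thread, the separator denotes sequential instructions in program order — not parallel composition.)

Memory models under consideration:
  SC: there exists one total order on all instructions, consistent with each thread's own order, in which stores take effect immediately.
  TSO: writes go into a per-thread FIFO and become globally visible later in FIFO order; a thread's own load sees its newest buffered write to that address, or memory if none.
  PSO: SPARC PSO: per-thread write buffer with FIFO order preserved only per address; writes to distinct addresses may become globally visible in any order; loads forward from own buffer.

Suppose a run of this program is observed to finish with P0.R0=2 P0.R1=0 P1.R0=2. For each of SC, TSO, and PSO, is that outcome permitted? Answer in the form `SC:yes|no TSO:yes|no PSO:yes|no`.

outcome vector order: (P0.R0,P0.R1,P1.R0)
SC: 10 outcomes — {000 002 010 012 020 022 210 212 220 222}
TSO: 10 outcomes — {000 002 010 012 020 022 210 212 220 222}
PSO: 12 outcomes — {000 002 010 012 020 022 200 202 210 212 220 222}
target 202 ∈ {PSO}

SC:no TSO:no PSO:yes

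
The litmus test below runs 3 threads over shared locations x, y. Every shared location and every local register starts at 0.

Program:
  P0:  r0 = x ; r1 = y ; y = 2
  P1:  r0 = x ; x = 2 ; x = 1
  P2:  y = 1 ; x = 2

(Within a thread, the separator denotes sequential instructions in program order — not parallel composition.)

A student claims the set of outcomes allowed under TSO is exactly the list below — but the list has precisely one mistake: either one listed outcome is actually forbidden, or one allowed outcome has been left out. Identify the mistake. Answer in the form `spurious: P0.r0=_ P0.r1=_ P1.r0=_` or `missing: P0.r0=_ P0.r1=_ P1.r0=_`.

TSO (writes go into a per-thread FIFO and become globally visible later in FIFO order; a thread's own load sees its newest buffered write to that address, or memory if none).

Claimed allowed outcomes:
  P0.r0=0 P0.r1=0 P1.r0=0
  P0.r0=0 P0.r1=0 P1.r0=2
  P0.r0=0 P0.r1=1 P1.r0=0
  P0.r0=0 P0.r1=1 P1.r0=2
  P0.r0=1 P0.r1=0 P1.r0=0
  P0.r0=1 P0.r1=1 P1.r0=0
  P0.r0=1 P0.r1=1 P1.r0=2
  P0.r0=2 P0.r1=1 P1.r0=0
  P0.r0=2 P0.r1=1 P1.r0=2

missing: P0.r0=2 P0.r1=0 P1.r0=0

outcome vector order: (P0.r0,P0.r1,P1.r0)
[TSO] allowed = {<0 0 0>, <0 0 2>, <0 1 0>, <0 1 2>, <1 0 0>, <1 1 0>, <1 1 2>, <2 0 0>, <2 1 0>, <2 1 2>}
TSO∖claimed = {<2 0 0>}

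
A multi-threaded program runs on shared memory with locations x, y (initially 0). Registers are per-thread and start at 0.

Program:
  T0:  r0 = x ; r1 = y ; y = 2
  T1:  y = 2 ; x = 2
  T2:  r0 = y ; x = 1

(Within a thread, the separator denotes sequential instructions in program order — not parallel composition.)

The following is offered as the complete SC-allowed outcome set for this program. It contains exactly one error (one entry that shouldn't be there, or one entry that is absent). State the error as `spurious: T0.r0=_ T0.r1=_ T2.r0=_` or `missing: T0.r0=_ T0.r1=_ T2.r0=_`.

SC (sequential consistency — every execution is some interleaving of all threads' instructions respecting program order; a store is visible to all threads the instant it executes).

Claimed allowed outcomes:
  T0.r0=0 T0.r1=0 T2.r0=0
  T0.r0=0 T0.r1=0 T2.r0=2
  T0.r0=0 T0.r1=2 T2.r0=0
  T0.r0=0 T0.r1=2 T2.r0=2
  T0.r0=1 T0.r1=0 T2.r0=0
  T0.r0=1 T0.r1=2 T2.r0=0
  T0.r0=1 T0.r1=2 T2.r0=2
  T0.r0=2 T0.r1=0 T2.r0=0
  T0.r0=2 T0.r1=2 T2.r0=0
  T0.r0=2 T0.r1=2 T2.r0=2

outcome vector order: (T0.r0,T0.r1,T2.r0)
under SC → (0,0,0); (0,0,2); (0,2,0); (0,2,2); (1,0,0); (1,2,0); (1,2,2); (2,2,0); (2,2,2)
claimed∖SC = {(2,0,0)}

spurious: T0.r0=2 T0.r1=0 T2.r0=0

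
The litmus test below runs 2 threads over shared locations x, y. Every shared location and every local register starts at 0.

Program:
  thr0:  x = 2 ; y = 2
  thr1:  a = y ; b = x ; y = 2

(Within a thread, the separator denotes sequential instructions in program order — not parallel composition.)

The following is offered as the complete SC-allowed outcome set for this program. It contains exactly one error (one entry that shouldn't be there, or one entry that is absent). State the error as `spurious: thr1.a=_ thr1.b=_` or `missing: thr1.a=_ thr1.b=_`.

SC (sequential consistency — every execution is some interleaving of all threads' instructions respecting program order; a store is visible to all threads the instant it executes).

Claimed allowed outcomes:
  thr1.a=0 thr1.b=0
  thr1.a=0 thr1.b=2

missing: thr1.a=2 thr1.b=2

outcome vector order: (thr1.a,thr1.b)
SC (3): 0/0 0/2 2/2
SC∖claimed = {2/2}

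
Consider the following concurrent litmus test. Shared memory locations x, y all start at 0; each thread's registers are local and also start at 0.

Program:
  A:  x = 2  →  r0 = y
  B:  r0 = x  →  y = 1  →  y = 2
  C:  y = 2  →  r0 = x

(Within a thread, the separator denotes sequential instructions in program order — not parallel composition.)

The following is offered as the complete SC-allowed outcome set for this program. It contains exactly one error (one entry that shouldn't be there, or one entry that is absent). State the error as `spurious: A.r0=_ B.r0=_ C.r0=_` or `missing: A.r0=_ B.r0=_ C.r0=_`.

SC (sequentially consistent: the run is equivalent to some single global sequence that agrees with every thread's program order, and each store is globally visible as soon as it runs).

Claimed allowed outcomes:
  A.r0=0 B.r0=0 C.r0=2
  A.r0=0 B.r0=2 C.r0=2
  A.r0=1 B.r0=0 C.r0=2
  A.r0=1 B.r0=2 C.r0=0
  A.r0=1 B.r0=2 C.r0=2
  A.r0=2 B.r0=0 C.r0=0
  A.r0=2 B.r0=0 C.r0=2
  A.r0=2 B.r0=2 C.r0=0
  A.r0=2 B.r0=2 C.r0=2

outcome vector order: (A.r0,B.r0,C.r0)
[SC] allowed = {002, 022, 100, 102, 120, 122, 200, 202, 220, 222}
SC∖claimed = {100}

missing: A.r0=1 B.r0=0 C.r0=0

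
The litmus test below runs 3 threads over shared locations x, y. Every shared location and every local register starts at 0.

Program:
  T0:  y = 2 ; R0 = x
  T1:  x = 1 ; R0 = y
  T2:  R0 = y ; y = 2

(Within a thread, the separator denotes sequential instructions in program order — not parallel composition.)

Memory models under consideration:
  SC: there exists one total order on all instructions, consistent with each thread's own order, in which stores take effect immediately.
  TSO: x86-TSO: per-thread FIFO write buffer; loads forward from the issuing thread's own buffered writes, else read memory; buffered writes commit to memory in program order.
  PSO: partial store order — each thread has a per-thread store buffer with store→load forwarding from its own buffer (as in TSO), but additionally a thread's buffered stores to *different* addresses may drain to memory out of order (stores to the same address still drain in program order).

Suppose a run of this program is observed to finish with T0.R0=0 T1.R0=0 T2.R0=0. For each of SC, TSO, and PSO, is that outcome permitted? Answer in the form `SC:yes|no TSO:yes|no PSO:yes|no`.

SC:no TSO:yes PSO:yes

outcome vector order: (T0.R0,T1.R0,T2.R0)
SC: 6 outcomes — {020, 022, 100, 102, 120, 122}
TSO: 8 outcomes — {000, 002, 020, 022, 100, 102, 120, 122}
PSO: 8 outcomes — {000, 002, 020, 022, 100, 102, 120, 122}
target 000 ∈ {TSO,PSO}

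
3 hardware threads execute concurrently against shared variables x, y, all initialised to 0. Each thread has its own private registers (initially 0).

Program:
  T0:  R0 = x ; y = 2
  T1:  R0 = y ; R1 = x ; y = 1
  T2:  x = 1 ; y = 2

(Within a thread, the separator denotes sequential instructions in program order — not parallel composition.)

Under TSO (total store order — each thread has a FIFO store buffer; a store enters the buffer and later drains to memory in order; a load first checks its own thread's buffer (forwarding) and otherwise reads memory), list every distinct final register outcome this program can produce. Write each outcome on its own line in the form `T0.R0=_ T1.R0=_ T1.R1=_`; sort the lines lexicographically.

outcome vector order: (T0.R0,T1.R0,T1.R1)
|TSO outcomes| = 7

T0.R0=0 T1.R0=0 T1.R1=0
T0.R0=0 T1.R0=0 T1.R1=1
T0.R0=0 T1.R0=2 T1.R1=0
T0.R0=0 T1.R0=2 T1.R1=1
T0.R0=1 T1.R0=0 T1.R1=0
T0.R0=1 T1.R0=0 T1.R1=1
T0.R0=1 T1.R0=2 T1.R1=1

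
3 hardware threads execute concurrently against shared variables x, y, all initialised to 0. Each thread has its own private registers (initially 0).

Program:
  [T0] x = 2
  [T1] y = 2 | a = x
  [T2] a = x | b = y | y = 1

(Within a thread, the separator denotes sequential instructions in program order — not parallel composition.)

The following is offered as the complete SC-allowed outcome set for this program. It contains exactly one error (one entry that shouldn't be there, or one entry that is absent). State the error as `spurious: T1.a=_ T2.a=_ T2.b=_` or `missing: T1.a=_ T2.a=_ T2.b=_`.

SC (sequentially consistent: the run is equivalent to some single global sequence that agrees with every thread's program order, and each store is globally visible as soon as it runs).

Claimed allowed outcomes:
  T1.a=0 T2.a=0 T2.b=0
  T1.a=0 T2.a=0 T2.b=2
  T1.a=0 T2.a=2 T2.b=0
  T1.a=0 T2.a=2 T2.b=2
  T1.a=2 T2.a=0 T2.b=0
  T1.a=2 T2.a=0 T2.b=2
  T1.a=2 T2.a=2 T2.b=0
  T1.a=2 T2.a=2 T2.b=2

outcome vector order: (T1.a,T2.a,T2.b)
[SC] allowed = {<0 0 0>; <0 0 2>; <0 2 2>; <2 0 0>; <2 0 2>; <2 2 0>; <2 2 2>}
claimed∖SC = {<0 2 0>}

spurious: T1.a=0 T2.a=2 T2.b=0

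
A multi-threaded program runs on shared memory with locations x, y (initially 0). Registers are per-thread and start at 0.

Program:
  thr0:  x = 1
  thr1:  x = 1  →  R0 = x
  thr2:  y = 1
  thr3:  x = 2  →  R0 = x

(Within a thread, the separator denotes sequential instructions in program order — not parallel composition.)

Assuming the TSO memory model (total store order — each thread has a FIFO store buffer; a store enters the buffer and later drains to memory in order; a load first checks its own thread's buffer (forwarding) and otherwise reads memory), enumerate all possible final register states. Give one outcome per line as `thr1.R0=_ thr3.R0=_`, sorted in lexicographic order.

thr1.R0=1 thr3.R0=1
thr1.R0=1 thr3.R0=2
thr1.R0=2 thr3.R0=1
thr1.R0=2 thr3.R0=2

outcome vector order: (thr1.R0,thr3.R0)
|TSO outcomes| = 4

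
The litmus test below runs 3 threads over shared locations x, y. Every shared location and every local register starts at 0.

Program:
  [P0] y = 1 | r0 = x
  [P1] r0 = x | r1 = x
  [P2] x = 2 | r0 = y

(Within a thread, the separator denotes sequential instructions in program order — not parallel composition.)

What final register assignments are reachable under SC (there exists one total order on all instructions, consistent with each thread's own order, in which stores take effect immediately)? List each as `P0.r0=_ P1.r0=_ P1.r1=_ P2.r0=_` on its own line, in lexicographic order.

P0.r0=0 P1.r0=0 P1.r1=0 P2.r0=1
P0.r0=0 P1.r0=0 P1.r1=2 P2.r0=1
P0.r0=0 P1.r0=2 P1.r1=2 P2.r0=1
P0.r0=2 P1.r0=0 P1.r1=0 P2.r0=0
P0.r0=2 P1.r0=0 P1.r1=0 P2.r0=1
P0.r0=2 P1.r0=0 P1.r1=2 P2.r0=0
P0.r0=2 P1.r0=0 P1.r1=2 P2.r0=1
P0.r0=2 P1.r0=2 P1.r1=2 P2.r0=0
P0.r0=2 P1.r0=2 P1.r1=2 P2.r0=1

outcome vector order: (P0.r0,P1.r0,P1.r1,P2.r0)
|SC outcomes| = 9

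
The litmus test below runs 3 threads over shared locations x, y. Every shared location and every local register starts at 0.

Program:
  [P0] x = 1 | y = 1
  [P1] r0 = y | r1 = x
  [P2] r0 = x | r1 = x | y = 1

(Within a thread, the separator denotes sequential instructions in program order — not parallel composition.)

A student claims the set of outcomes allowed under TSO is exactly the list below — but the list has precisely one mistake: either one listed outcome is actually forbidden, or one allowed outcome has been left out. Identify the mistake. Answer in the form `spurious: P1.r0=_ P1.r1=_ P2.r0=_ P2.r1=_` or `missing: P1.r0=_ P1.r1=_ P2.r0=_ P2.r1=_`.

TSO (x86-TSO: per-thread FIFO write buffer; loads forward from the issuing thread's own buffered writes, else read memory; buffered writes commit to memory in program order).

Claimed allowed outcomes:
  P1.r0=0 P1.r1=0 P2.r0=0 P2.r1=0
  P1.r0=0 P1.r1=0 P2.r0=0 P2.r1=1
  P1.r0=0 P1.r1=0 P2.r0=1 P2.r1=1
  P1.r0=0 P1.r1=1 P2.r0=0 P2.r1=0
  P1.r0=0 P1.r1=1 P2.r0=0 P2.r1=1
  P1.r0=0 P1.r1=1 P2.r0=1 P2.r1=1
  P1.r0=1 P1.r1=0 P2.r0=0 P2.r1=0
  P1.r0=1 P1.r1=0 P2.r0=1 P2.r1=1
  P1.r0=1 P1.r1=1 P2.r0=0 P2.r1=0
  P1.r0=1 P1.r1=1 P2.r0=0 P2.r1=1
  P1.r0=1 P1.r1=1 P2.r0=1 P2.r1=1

spurious: P1.r0=1 P1.r1=0 P2.r0=1 P2.r1=1

outcome vector order: (P1.r0,P1.r1,P2.r0,P2.r1)
[TSO] allowed = {(0,0,0,0); (0,0,0,1); (0,0,1,1); (0,1,0,0); (0,1,0,1); (0,1,1,1); (1,0,0,0); (1,1,0,0); (1,1,0,1); (1,1,1,1)}
claimed∖TSO = {(1,0,1,1)}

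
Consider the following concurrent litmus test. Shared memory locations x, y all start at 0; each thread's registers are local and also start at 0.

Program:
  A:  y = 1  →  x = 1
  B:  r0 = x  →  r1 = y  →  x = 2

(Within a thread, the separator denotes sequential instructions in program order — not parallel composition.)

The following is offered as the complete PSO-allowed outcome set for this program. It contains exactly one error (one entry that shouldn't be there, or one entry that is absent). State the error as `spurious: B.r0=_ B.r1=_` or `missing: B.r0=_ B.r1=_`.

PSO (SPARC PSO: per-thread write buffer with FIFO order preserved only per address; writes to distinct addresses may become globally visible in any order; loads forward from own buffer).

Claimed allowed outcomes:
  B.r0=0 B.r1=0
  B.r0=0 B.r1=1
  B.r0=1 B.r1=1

outcome vector order: (B.r0,B.r1)
under PSO → <0 0> <0 1> <1 0> <1 1>
PSO∖claimed = {<1 0>}

missing: B.r0=1 B.r1=0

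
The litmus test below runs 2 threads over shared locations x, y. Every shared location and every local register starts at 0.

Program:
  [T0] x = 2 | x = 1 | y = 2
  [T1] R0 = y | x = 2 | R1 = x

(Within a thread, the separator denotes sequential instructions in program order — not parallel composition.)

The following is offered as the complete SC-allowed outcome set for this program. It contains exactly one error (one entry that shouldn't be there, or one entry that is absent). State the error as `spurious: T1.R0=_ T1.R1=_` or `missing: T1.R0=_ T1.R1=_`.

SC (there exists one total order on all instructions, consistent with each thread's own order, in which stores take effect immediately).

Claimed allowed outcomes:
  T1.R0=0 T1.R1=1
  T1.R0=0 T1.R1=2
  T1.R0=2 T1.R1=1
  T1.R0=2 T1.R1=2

outcome vector order: (T1.R0,T1.R1)
[SC] allowed = {01, 02, 22}
claimed∖SC = {21}

spurious: T1.R0=2 T1.R1=1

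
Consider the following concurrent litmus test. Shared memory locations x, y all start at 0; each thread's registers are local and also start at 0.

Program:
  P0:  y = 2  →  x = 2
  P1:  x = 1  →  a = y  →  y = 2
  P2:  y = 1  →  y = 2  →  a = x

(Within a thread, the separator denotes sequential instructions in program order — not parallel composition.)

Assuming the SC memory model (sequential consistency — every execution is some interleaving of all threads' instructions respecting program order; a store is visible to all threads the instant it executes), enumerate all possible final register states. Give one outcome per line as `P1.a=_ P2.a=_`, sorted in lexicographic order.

outcome vector order: (P1.a,P2.a)
|SC outcomes| = 7

P1.a=0 P2.a=1
P1.a=0 P2.a=2
P1.a=1 P2.a=1
P1.a=1 P2.a=2
P1.a=2 P2.a=0
P1.a=2 P2.a=1
P1.a=2 P2.a=2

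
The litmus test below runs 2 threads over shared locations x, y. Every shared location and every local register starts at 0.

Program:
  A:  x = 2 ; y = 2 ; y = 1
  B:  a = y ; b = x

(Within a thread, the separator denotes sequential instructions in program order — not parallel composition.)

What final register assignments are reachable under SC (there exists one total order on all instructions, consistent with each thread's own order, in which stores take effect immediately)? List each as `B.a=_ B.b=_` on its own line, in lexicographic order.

outcome vector order: (B.a,B.b)
|SC outcomes| = 4

B.a=0 B.b=0
B.a=0 B.b=2
B.a=1 B.b=2
B.a=2 B.b=2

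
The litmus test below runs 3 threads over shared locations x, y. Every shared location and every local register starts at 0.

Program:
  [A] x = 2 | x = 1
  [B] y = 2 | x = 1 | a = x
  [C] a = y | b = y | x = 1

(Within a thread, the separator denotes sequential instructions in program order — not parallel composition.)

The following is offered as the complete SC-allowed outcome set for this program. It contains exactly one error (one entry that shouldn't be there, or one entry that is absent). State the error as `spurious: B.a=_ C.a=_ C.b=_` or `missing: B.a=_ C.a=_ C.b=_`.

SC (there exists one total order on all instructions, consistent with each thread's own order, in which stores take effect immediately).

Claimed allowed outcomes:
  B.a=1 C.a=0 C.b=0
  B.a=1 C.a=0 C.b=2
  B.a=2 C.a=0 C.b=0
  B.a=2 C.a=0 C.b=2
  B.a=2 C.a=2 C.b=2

missing: B.a=1 C.a=2 C.b=2

outcome vector order: (B.a,C.a,C.b)
under SC → 100 102 122 200 202 222
SC∖claimed = {122}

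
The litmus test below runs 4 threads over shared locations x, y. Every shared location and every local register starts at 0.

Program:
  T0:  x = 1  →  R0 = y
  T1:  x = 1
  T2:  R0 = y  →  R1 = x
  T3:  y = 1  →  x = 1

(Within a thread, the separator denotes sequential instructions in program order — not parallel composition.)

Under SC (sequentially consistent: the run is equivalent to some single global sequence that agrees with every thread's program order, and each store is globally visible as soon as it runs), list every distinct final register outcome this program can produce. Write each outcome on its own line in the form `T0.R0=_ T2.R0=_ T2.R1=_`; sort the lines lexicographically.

outcome vector order: (T0.R0,T2.R0,T2.R1)
|SC outcomes| = 7

T0.R0=0 T2.R0=0 T2.R1=0
T0.R0=0 T2.R0=0 T2.R1=1
T0.R0=0 T2.R0=1 T2.R1=1
T0.R0=1 T2.R0=0 T2.R1=0
T0.R0=1 T2.R0=0 T2.R1=1
T0.R0=1 T2.R0=1 T2.R1=0
T0.R0=1 T2.R0=1 T2.R1=1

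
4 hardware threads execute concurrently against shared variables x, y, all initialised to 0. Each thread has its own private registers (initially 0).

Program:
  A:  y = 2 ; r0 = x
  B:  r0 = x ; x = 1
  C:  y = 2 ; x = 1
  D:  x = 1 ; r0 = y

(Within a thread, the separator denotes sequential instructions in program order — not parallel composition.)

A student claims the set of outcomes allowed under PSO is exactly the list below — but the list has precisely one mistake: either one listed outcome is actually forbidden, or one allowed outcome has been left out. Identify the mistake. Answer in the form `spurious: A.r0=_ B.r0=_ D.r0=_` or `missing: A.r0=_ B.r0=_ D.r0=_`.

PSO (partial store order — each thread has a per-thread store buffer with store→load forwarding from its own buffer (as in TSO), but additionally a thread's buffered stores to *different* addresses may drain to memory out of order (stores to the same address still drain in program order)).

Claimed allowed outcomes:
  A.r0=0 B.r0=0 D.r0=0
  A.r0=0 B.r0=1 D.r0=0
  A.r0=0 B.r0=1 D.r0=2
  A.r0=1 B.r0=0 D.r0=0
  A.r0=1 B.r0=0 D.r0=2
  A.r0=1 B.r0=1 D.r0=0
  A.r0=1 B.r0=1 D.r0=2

missing: A.r0=0 B.r0=0 D.r0=2

outcome vector order: (A.r0,B.r0,D.r0)
PSO: 8 outcomes — {(0,0,0); (0,0,2); (0,1,0); (0,1,2); (1,0,0); (1,0,2); (1,1,0); (1,1,2)}
PSO∖claimed = {(0,0,2)}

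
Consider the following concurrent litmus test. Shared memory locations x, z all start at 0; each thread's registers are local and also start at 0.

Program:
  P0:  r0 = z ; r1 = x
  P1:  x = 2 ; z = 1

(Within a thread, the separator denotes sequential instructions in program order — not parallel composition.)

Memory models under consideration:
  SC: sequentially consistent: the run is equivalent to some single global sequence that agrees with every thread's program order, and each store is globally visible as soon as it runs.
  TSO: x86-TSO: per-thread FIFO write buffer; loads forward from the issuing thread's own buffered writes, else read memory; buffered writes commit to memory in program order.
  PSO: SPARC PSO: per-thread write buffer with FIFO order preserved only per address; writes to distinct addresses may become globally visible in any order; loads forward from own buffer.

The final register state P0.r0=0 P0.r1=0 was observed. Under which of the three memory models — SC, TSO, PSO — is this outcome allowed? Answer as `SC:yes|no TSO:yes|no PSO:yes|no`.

outcome vector order: (P0.r0,P0.r1)
SC: 3 outcomes — {(0,0), (0,2), (1,2)}
TSO: 3 outcomes — {(0,0), (0,2), (1,2)}
PSO: 4 outcomes — {(0,0), (0,2), (1,0), (1,2)}
target (0,0) ∈ {SC,TSO,PSO}

SC:yes TSO:yes PSO:yes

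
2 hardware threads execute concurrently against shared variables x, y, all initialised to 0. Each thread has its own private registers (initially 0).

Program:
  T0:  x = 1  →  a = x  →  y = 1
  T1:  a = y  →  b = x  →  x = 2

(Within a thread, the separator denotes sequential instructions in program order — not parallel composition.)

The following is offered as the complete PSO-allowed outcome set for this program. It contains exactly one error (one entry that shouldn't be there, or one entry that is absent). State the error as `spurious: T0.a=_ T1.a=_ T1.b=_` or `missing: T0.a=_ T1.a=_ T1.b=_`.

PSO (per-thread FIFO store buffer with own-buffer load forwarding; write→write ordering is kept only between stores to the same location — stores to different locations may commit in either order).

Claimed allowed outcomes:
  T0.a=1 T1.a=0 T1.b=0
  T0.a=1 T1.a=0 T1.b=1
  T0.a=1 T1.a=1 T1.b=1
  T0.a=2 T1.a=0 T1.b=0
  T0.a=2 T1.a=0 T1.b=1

missing: T0.a=1 T1.a=1 T1.b=0

outcome vector order: (T0.a,T1.a,T1.b)
PSO: 6 outcomes — {100; 101; 110; 111; 200; 201}
PSO∖claimed = {110}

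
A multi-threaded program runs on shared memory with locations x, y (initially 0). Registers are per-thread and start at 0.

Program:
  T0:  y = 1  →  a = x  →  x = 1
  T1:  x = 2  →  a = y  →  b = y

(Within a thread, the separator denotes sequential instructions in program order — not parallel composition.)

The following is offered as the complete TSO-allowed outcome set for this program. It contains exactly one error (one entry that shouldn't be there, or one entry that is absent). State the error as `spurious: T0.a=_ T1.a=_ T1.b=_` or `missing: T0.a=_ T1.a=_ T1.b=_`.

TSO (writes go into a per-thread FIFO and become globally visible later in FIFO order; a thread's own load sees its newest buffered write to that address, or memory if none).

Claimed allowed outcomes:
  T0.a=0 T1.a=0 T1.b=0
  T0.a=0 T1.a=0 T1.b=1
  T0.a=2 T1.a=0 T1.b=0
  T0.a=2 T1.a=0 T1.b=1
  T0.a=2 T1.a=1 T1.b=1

outcome vector order: (T0.a,T1.a,T1.b)
[TSO] allowed = {000, 001, 011, 200, 201, 211}
TSO∖claimed = {011}

missing: T0.a=0 T1.a=1 T1.b=1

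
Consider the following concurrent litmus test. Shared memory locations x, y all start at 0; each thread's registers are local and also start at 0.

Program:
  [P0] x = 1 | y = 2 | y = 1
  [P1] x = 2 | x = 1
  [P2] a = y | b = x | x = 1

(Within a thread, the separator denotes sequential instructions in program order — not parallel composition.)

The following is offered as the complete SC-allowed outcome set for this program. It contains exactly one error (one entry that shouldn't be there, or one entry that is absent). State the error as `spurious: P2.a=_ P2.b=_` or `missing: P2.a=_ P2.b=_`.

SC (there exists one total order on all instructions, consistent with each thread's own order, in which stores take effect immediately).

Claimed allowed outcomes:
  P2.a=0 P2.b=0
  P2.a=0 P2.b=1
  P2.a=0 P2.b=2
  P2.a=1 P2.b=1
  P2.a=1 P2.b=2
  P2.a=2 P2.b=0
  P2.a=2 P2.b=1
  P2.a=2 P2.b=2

outcome vector order: (P2.a,P2.b)
SC (7): 0/0 0/1 0/2 1/1 1/2 2/1 2/2
claimed∖SC = {2/0}

spurious: P2.a=2 P2.b=0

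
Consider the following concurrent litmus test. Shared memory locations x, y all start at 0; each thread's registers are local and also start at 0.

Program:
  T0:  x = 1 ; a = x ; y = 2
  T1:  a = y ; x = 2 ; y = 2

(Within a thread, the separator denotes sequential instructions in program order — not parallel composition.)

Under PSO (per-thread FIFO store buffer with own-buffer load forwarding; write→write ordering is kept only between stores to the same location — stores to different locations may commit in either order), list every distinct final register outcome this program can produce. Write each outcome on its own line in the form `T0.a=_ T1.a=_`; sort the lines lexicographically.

T0.a=1 T1.a=0
T0.a=1 T1.a=2
T0.a=2 T1.a=0

outcome vector order: (T0.a,T1.a)
|PSO outcomes| = 3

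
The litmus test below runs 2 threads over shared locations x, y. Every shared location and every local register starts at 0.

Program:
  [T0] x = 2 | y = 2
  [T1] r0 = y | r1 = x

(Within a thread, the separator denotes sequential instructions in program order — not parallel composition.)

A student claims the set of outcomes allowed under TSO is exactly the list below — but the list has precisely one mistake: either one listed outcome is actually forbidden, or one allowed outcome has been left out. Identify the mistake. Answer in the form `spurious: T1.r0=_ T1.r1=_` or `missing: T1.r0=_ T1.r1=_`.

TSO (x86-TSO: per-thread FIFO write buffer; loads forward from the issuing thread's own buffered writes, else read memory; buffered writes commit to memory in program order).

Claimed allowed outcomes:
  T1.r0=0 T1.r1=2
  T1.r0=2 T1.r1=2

missing: T1.r0=0 T1.r1=0

outcome vector order: (T1.r0,T1.r1)
under TSO → <0 0> <0 2> <2 2>
TSO∖claimed = {<0 0>}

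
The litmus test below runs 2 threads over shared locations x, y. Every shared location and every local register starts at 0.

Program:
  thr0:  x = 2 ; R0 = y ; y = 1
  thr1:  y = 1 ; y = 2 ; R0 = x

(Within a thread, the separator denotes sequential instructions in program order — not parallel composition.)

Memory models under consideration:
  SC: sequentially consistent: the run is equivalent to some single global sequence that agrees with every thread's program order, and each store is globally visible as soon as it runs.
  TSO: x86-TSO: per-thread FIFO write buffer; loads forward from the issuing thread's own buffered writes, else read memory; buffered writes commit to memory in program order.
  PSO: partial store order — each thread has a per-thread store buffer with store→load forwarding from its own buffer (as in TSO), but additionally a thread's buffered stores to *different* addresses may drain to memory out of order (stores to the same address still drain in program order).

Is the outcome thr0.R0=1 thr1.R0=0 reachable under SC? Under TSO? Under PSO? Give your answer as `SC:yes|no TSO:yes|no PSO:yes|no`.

outcome vector order: (thr0.R0,thr1.R0)
SC: 4 outcomes — {<0 2>; <1 2>; <2 0>; <2 2>}
TSO: 6 outcomes — {<0 0>; <0 2>; <1 0>; <1 2>; <2 0>; <2 2>}
PSO: 6 outcomes — {<0 0>; <0 2>; <1 0>; <1 2>; <2 0>; <2 2>}
target <1 0> ∈ {TSO,PSO}

SC:no TSO:yes PSO:yes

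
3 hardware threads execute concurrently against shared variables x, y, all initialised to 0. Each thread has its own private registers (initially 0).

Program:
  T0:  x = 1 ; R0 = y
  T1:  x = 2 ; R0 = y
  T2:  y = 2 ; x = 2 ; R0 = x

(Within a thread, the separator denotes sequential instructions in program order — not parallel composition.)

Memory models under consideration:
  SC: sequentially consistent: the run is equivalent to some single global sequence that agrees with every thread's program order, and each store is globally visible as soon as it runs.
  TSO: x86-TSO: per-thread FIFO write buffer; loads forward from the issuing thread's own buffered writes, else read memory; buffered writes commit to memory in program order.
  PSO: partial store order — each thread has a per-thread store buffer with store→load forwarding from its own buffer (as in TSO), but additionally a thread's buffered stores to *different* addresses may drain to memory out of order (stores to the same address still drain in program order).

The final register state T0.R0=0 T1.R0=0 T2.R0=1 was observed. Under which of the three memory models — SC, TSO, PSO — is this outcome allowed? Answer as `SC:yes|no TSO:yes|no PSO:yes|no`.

outcome vector order: (T0.R0,T1.R0,T2.R0)
[SC] allowed = {0/0/2 0/2/2 2/0/1 2/0/2 2/2/1 2/2/2}
[TSO] allowed = {0/0/1 0/0/2 0/2/1 0/2/2 2/0/1 2/0/2 2/2/1 2/2/2}
[PSO] allowed = {0/0/1 0/0/2 0/2/1 0/2/2 2/0/1 2/0/2 2/2/1 2/2/2}
target 0/0/1 ∈ {TSO,PSO}

SC:no TSO:yes PSO:yes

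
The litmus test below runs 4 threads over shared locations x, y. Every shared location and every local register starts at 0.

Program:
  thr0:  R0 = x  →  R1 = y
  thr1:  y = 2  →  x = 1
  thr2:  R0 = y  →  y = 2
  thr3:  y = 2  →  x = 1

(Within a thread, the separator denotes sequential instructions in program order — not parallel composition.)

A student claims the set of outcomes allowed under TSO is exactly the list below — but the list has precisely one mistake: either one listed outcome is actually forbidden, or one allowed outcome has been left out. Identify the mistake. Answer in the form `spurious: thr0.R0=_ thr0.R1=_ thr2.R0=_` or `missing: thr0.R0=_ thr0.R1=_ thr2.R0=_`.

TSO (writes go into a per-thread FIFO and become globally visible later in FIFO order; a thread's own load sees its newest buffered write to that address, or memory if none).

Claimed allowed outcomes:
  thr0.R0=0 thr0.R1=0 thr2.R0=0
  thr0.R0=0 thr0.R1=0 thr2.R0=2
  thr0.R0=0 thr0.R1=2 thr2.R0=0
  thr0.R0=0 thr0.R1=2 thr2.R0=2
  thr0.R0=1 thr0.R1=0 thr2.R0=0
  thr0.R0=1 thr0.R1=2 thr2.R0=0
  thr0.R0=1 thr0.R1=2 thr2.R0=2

outcome vector order: (thr0.R0,thr0.R1,thr2.R0)
under TSO → 0/0/0, 0/0/2, 0/2/0, 0/2/2, 1/2/0, 1/2/2
claimed∖TSO = {1/0/0}

spurious: thr0.R0=1 thr0.R1=0 thr2.R0=0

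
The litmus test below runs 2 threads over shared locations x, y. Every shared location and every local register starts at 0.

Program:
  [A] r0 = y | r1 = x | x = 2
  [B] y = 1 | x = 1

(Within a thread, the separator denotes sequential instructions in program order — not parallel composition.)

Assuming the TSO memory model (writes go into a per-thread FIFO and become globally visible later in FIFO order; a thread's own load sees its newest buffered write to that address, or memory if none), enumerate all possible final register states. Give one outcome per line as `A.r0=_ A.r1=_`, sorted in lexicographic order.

A.r0=0 A.r1=0
A.r0=0 A.r1=1
A.r0=1 A.r1=0
A.r0=1 A.r1=1

outcome vector order: (A.r0,A.r1)
|TSO outcomes| = 4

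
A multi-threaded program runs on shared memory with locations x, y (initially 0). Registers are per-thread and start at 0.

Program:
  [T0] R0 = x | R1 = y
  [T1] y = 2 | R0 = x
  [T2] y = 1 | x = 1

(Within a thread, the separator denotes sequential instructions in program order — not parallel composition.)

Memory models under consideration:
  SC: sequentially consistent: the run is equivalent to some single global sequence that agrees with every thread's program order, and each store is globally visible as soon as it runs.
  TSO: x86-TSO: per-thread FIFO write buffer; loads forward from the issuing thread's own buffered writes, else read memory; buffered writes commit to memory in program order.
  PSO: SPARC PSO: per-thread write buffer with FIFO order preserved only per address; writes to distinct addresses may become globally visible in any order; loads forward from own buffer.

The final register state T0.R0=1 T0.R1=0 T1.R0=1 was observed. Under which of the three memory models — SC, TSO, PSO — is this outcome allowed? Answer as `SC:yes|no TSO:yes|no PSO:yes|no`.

SC:no TSO:no PSO:yes

outcome vector order: (T0.R0,T0.R1,T1.R0)
SC (10): (0,0,0); (0,0,1); (0,1,0); (0,1,1); (0,2,0); (0,2,1); (1,1,0); (1,1,1); (1,2,0); (1,2,1)
TSO (10): (0,0,0); (0,0,1); (0,1,0); (0,1,1); (0,2,0); (0,2,1); (1,1,0); (1,1,1); (1,2,0); (1,2,1)
PSO (12): (0,0,0); (0,0,1); (0,1,0); (0,1,1); (0,2,0); (0,2,1); (1,0,0); (1,0,1); (1,1,0); (1,1,1); (1,2,0); (1,2,1)
target (1,0,1) ∈ {PSO}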